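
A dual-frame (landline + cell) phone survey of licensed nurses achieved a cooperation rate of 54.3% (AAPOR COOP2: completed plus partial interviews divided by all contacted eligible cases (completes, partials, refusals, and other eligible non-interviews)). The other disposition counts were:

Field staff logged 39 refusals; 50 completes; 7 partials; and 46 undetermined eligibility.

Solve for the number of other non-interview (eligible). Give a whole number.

9

Numerator = 50 + 7 = 57
COOP2 = 57 / D = 0.543
D = 57 / 0.543 = 105.0
Other denominator terms total 96
other non-interview (eligible) = 105.0 − 96 ≈ 9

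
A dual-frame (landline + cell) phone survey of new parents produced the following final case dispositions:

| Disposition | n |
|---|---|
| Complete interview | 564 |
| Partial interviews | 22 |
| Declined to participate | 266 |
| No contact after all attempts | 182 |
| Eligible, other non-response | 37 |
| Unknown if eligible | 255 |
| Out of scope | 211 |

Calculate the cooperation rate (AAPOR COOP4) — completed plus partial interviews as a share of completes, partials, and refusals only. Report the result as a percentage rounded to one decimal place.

Top = 564 + 22 = 586
Base = 564 + 22 + 266 = 852
COOP4 = 586 / 852 = 0.6878

68.8%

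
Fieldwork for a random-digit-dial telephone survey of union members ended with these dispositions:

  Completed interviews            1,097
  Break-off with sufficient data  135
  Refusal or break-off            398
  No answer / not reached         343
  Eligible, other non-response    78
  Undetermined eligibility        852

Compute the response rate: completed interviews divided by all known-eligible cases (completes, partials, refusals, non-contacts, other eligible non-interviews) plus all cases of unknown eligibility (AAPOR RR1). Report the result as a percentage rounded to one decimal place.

Num = 1097
Denominator = 1097 + 135 + 398 + 343 + 78 + 852 = 2903
RR1 = 1097 / 2903 = 0.3779

37.8%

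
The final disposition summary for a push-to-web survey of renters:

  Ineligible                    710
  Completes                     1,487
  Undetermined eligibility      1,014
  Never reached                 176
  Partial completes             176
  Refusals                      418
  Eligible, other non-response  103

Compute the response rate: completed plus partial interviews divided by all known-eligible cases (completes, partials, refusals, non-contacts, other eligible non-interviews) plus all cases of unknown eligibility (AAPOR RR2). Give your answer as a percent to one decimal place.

49.3%

Num = 1487 + 176 = 1663
Denom = 1487 + 176 + 418 + 176 + 103 + 1014 = 3374
RR2 = 1663 / 3374 = 0.4929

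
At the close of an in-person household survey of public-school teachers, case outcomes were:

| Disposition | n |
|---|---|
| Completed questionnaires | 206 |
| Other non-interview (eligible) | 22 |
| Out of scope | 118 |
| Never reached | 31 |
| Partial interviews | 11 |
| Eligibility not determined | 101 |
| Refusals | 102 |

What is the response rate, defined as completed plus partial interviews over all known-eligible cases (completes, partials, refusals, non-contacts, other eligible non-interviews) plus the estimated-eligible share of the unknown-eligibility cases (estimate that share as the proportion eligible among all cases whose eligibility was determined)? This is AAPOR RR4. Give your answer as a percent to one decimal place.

48.4%

Num → 206 + 11 = 217
Determined eligible → 206 + 11 + 102 + 31 + 22 = 372
e = 372 / (372 + 118) = 372 / 490 = 0.7592
Eligible share of unknowns → 0.7592 × 101 = 76.68
Denom → 372 + 76.68 = 448.68
RR4 = 217 / 448.68 = 0.4836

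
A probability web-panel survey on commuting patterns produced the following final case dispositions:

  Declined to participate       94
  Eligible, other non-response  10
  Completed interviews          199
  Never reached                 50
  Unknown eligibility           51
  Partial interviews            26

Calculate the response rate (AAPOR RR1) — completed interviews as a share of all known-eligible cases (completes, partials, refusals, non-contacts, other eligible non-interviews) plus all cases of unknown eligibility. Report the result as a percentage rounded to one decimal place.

46.3%

Numerator: 199
Denominator: 199 + 26 + 94 + 50 + 10 + 51 = 430
RR1 = 199 / 430 = 0.4628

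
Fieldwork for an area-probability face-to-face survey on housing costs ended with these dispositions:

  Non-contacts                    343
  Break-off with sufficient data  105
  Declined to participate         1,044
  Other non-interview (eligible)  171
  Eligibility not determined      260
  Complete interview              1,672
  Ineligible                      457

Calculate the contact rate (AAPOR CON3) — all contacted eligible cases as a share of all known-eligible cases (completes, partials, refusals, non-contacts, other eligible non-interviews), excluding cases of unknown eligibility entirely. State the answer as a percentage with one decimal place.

89.7%

Num → 1672 + 105 + 1044 + 171 = 2992
Denom → 1672 + 105 + 1044 + 343 + 171 = 3335
CON3 = 2992 / 3335 = 0.8972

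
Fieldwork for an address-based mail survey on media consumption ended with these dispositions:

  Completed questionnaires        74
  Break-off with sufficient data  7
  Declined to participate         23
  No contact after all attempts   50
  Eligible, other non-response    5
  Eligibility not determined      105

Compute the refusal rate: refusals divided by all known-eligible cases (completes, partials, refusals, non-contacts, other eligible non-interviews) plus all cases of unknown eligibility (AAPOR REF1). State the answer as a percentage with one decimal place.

8.7%

Top: 23
Denom: 74 + 7 + 23 + 50 + 5 + 105 = 264
REF1 = 23 / 264 = 0.0871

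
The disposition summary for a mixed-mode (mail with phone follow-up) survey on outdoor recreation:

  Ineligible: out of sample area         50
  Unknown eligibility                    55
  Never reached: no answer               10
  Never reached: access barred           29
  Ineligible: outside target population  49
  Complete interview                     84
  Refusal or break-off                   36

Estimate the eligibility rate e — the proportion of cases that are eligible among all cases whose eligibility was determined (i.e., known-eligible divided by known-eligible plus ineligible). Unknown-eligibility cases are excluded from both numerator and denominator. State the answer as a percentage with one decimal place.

No answer / not reached = 10 + 29 = 39
Ineligible = 49 + 50 = 99
Determined eligible = 84 + 36 + 39 = 159
e = 159 / (159 + 99) = 159 / 258 = 0.6163

61.6%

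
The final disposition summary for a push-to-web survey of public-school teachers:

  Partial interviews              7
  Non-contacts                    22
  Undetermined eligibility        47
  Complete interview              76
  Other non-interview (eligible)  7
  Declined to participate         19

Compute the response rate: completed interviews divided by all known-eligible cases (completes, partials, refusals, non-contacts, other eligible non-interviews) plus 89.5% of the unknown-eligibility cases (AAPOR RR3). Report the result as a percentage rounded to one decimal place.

43.9%

Top → 76
Eligible (known) → 76 + 7 + 19 + 22 + 7 = 131
e × U → 0.8950 × 47 = 42.06
Denominator → 131 + 42.06 = 173.06
RR3 = 76 / 173.06 = 0.4392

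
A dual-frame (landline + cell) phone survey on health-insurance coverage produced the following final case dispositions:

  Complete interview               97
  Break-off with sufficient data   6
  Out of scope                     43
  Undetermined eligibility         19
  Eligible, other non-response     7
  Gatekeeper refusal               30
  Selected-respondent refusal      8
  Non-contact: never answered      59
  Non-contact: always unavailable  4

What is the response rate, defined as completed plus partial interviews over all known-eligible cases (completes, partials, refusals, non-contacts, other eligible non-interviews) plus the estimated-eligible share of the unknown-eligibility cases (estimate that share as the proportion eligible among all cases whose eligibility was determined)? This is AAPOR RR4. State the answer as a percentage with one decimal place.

45.4%

Declined to participate = 30 + 8 = 38
No answer / not reached = 59 + 4 = 63
Num → 97 + 6 = 103
Determined eligible → 97 + 6 + 38 + 63 + 7 = 211
e = 211 / (211 + 43) = 211 / 254 = 0.8307
Eligible share of unknowns → 0.8307 × 19 = 15.78
Base → 211 + 15.78 = 226.78
RR4 = 103 / 226.78 = 0.4542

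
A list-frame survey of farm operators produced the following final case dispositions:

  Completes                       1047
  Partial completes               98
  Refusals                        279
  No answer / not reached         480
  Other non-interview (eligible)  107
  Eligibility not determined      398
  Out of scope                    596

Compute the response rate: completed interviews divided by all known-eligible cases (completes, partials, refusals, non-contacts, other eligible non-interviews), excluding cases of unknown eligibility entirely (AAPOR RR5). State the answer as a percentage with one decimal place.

Numerator → 1047
Denom → 1047 + 98 + 279 + 480 + 107 = 2011
RR5 = 1047 / 2011 = 0.5206

52.1%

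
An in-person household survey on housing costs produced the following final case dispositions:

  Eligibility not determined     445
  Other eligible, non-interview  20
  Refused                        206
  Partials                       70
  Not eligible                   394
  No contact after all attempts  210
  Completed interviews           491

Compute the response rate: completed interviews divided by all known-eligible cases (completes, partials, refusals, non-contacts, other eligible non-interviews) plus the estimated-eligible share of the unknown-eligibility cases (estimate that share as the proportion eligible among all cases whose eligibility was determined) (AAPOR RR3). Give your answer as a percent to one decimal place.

Numerator → 491
Known eligible → 491 + 70 + 206 + 210 + 20 = 997
e = 997 / (997 + 394) = 997 / 1391 = 0.7168
Estimated eligible among unknowns → 0.7168 × 445 = 318.98
Denom → 997 + 318.98 = 1315.98
RR3 = 491 / 1315.98 = 0.3731

37.3%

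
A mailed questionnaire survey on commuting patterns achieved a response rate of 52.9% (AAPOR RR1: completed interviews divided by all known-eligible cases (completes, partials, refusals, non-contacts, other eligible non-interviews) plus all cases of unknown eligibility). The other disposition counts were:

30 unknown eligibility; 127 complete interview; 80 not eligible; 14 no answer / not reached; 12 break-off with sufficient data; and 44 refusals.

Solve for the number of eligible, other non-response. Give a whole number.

RR1 = 127 / D = 0.529
D = 127 / 0.529 = 240.1
Remaining denominator categories sum to 227
eligible, other non-response = 240.1 − 227 ≈ 13

13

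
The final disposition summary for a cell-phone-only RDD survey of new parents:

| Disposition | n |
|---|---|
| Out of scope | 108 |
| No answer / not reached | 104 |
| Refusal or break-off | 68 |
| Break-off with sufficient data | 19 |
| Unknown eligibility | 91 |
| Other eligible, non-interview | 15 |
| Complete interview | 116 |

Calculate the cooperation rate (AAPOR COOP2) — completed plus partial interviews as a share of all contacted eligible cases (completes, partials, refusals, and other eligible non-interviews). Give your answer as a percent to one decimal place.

Top = 116 + 19 = 135
Denominator = 116 + 19 + 68 + 15 = 218
COOP2 = 135 / 218 = 0.6193

61.9%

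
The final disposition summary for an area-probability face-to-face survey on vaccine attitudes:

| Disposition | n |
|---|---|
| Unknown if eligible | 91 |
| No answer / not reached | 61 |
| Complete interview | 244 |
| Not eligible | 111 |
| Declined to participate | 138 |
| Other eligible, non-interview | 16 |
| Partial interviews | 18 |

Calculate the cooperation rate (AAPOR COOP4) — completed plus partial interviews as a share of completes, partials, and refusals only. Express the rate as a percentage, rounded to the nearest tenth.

Top → 244 + 18 = 262
Denom → 244 + 18 + 138 = 400
COOP4 = 262 / 400 = 0.6550

65.5%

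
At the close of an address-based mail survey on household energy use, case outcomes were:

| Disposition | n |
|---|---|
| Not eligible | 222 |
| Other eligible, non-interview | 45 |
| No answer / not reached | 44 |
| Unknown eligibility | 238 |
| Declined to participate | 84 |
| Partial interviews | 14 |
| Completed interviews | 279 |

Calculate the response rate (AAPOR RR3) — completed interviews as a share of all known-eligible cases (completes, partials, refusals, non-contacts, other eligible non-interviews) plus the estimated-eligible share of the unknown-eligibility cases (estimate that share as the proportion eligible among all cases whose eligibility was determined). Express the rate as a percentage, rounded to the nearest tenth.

Numerator = 279
Eligible (known) = 279 + 14 + 84 + 44 + 45 = 466
e = 466 / (466 + 222) = 466 / 688 = 0.6773
Eligible share of unknowns = 0.6773 × 238 = 161.20
Denominator = 466 + 161.20 = 627.20
RR3 = 279 / 627.20 = 0.4448

44.5%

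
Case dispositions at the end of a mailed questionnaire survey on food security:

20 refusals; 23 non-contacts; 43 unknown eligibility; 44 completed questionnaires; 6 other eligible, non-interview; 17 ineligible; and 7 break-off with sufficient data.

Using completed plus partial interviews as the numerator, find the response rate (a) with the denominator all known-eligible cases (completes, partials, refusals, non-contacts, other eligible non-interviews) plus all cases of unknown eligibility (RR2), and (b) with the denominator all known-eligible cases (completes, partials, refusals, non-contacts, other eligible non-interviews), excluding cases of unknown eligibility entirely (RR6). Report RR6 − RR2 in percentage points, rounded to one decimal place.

Numerator = 44 + 7 = 51
Denominator = 44 + 7 + 20 + 23 + 6 + 43 = 143
RR2 = 51 / 143 = 0.3566
Denominator = 44 + 7 + 20 + 23 + 6 = 100
RR6 = 51 / 100 = 0.5100
Difference = 51.00 − 35.66 = 15.34 percentage points

15.3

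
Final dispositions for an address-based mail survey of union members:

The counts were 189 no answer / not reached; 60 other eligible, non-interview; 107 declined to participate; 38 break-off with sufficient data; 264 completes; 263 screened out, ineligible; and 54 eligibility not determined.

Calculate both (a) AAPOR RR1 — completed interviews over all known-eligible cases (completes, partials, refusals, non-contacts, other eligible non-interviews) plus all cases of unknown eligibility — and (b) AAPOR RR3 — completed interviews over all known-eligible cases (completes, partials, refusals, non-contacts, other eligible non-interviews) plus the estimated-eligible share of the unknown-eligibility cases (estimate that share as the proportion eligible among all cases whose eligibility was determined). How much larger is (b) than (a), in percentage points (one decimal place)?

0.8

Top = 264
Base = 264 + 38 + 107 + 189 + 60 + 54 = 712
RR1 = 264 / 712 = 0.3708
Determined eligible = 264 + 38 + 107 + 189 + 60 = 658
e = 658 / (658 + 263) = 658 / 921 = 0.7144
e × U = 0.7144 × 54 = 38.58
Base = 658 + 38.58 = 696.58
RR3 = 264 / 696.58 = 0.3790
Difference = 37.90 − 37.08 = 0.82 percentage points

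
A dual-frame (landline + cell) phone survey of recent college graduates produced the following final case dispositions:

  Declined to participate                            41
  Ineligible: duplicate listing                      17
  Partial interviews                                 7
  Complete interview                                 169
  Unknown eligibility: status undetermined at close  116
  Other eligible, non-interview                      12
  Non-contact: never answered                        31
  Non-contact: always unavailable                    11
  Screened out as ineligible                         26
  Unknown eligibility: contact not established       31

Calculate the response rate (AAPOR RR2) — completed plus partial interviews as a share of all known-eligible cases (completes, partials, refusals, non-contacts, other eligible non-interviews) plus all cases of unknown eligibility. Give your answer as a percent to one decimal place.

42.1%

No contact after all attempts = 31 + 11 = 42
Unknown if eligible = 31 + 116 = 147
Not eligible = 26 + 17 = 43
Top → 169 + 7 = 176
Base → 169 + 7 + 41 + 42 + 12 + 147 = 418
RR2 = 176 / 418 = 0.4211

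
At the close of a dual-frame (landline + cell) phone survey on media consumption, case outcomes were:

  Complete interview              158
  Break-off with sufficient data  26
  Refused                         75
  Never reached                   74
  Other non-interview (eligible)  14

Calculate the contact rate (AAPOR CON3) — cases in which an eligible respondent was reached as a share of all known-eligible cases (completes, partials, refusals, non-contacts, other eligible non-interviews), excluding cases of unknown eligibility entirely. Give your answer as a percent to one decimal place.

78.7%

Top: 158 + 26 + 75 + 14 = 273
Denominator: 158 + 26 + 75 + 74 + 14 = 347
CON3 = 273 / 347 = 0.7867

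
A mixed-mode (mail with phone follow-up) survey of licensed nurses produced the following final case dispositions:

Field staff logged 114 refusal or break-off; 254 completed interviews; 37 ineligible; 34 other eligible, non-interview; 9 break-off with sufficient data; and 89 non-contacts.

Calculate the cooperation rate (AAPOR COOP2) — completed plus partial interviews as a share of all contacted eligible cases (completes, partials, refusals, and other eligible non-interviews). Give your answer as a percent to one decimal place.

64.0%

Top = 254 + 9 = 263
Denominator = 254 + 9 + 114 + 34 = 411
COOP2 = 263 / 411 = 0.6399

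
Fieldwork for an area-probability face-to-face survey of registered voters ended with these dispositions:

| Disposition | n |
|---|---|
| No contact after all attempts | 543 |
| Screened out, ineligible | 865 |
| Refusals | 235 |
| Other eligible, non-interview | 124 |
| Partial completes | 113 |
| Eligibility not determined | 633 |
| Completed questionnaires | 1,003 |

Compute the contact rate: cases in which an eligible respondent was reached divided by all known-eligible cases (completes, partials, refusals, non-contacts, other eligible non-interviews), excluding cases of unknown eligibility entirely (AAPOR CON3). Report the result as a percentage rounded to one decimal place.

Top = 1003 + 113 + 235 + 124 = 1475
Denom = 1003 + 113 + 235 + 543 + 124 = 2018
CON3 = 1475 / 2018 = 0.7309

73.1%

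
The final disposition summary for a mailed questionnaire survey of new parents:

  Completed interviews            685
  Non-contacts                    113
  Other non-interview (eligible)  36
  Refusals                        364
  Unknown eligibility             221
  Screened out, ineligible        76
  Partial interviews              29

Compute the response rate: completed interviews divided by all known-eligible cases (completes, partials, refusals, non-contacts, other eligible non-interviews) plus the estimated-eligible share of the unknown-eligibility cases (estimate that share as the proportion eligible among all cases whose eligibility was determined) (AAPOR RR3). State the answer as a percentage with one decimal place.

47.7%

Num = 685
Known eligible = 685 + 29 + 364 + 113 + 36 = 1227
e = 1227 / (1227 + 76) = 1227 / 1303 = 0.9417
Eligible share of unknowns = 0.9417 × 221 = 208.12
Denominator = 1227 + 208.12 = 1435.12
RR3 = 685 / 1435.12 = 0.4773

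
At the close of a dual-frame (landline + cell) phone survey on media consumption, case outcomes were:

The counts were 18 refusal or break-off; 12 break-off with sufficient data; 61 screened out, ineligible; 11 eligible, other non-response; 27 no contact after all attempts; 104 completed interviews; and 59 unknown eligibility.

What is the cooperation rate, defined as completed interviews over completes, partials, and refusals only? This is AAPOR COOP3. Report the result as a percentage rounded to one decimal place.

Top = 104
Denominator = 104 + 12 + 18 = 134
COOP3 = 104 / 134 = 0.7761

77.6%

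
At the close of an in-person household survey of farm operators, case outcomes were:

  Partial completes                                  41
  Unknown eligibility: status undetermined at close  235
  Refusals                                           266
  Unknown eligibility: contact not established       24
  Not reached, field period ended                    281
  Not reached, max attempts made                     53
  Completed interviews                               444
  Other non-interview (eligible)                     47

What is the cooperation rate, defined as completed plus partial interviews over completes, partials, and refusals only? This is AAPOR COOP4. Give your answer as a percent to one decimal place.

Never reached = 281 + 53 = 334
Unknown eligibility = 24 + 235 = 259
Top → 444 + 41 = 485
Base → 444 + 41 + 266 = 751
COOP4 = 485 / 751 = 0.6458

64.6%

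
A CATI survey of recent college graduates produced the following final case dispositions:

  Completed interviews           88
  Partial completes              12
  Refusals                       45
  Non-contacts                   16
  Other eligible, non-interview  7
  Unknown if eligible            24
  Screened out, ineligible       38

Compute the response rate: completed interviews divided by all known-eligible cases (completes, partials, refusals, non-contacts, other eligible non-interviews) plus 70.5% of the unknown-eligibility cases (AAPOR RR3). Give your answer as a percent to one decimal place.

Numerator: 88
Eligible (known): 88 + 12 + 45 + 16 + 7 = 168
Eligible share of unknowns: 0.7050 × 24 = 16.92
Base: 168 + 16.92 = 184.92
RR3 = 88 / 184.92 = 0.4759

47.6%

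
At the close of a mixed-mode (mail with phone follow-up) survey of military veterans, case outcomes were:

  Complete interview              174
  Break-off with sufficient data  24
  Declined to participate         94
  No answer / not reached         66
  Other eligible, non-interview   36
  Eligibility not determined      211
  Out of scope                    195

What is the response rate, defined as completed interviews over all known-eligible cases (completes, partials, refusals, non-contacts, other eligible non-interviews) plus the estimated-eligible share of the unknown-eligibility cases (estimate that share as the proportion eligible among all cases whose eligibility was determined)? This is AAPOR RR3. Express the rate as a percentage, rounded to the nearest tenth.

Numerator → 174
Determined eligible → 174 + 24 + 94 + 66 + 36 = 394
e = 394 / (394 + 195) = 394 / 589 = 0.6689
Eligible share of unknowns → 0.6689 × 211 = 141.14
Base → 394 + 141.14 = 535.14
RR3 = 174 / 535.14 = 0.3251

32.5%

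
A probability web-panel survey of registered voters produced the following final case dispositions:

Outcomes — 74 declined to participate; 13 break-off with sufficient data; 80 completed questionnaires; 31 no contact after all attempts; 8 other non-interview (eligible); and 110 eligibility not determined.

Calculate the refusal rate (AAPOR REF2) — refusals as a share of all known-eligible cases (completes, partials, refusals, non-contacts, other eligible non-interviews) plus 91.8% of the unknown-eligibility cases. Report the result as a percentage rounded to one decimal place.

24.1%

Num → 74
Determined eligible → 80 + 13 + 74 + 31 + 8 = 206
Estimated eligible among unknowns → 0.9180 × 110 = 100.98
Denominator → 206 + 100.98 = 306.98
REF2 = 74 / 306.98 = 0.2411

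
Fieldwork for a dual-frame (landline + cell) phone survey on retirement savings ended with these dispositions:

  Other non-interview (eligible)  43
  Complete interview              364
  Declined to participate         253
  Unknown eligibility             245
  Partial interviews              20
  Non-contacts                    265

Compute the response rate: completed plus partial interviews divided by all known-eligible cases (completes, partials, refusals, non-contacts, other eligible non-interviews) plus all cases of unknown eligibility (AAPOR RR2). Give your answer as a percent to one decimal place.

Numerator: 364 + 20 = 384
Denominator: 364 + 20 + 253 + 265 + 43 + 245 = 1190
RR2 = 384 / 1190 = 0.3227

32.3%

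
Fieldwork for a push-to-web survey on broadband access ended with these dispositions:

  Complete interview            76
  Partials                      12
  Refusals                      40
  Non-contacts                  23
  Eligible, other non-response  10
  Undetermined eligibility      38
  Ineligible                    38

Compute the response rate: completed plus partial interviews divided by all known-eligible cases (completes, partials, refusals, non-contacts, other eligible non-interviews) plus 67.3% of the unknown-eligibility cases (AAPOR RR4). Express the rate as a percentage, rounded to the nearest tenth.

Top: 76 + 12 = 88
Determined eligible: 76 + 12 + 40 + 23 + 10 = 161
Eligible share of unknowns: 0.6730 × 38 = 25.57
Denom: 161 + 25.57 = 186.57
RR4 = 88 / 186.57 = 0.4717

47.2%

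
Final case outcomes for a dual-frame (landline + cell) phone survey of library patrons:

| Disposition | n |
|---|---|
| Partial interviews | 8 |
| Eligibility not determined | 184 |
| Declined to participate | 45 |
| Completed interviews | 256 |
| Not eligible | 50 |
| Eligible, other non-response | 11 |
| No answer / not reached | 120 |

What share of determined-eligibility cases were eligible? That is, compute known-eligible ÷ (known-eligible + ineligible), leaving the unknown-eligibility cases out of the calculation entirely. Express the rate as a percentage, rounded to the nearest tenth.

89.8%

Known eligible: 256 + 8 + 45 + 120 + 11 = 440
e = 440 / (440 + 50) = 440 / 490 = 0.8980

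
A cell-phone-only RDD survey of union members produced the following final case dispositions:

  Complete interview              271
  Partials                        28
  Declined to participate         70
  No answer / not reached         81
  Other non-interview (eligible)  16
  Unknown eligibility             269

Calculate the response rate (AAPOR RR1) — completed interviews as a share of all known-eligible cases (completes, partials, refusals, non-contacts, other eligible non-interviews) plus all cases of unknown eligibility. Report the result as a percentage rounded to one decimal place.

Num → 271
Base → 271 + 28 + 70 + 81 + 16 + 269 = 735
RR1 = 271 / 735 = 0.3687

36.9%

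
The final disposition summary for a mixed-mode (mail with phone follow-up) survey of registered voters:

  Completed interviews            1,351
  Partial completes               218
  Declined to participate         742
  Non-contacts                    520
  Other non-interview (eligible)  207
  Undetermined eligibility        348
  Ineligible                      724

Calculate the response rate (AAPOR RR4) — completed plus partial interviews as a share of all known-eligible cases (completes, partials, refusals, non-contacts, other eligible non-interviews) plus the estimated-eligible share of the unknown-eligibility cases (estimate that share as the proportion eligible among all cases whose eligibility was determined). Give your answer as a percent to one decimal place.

Top → 1351 + 218 = 1569
Known eligible → 1351 + 218 + 742 + 520 + 207 = 3038
e = 3038 / (3038 + 724) = 3038 / 3762 = 0.8075
Estimated eligible among unknowns → 0.8075 × 348 = 281.01
Denom → 3038 + 281.01 = 3319.01
RR4 = 1569 / 3319.01 = 0.4727

47.3%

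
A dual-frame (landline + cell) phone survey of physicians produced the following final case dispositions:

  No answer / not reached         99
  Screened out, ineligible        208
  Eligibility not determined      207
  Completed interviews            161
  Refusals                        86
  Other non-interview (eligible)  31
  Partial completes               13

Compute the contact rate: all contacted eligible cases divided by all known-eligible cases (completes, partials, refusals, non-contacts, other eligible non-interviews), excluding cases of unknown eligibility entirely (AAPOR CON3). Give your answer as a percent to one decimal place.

74.6%

Num → 161 + 13 + 86 + 31 = 291
Denominator → 161 + 13 + 86 + 99 + 31 = 390
CON3 = 291 / 390 = 0.7462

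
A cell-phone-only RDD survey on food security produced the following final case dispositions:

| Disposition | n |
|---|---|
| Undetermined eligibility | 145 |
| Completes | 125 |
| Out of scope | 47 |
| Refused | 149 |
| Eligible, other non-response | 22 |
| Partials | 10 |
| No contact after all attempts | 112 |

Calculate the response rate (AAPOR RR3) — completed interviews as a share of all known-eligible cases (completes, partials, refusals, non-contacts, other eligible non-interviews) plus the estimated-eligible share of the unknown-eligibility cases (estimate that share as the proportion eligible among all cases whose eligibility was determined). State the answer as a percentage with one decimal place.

22.8%

Num = 125
Eligible (known) = 125 + 10 + 149 + 112 + 22 = 418
e = 418 / (418 + 47) = 418 / 465 = 0.8989
e × U = 0.8989 × 145 = 130.34
Denom = 418 + 130.34 = 548.34
RR3 = 125 / 548.34 = 0.2280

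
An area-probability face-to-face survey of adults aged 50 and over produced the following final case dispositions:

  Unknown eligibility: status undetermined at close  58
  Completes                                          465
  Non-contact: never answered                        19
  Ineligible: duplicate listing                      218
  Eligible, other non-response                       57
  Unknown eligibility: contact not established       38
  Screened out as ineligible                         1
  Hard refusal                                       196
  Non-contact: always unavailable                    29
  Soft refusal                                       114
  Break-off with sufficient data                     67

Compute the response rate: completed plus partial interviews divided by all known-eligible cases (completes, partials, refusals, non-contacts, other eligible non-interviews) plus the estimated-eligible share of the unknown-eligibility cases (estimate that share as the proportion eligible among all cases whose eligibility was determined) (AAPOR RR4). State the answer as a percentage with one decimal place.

Declined to participate = 196 + 114 = 310
Never reached = 19 + 29 = 48
Undetermined eligibility = 38 + 58 = 96
Out of scope = 1 + 218 = 219
Num = 465 + 67 = 532
Eligible (known) = 465 + 67 + 310 + 48 + 57 = 947
e = 947 / (947 + 219) = 947 / 1166 = 0.8122
Estimated eligible among unknowns = 0.8122 × 96 = 77.97
Base = 947 + 77.97 = 1024.97
RR4 = 532 / 1024.97 = 0.5190

51.9%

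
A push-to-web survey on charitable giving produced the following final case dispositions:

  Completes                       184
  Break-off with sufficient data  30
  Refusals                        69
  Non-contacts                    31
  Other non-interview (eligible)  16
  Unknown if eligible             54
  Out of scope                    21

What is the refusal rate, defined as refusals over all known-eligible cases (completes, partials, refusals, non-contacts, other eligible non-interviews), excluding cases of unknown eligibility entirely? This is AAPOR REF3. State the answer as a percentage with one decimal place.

Top → 69
Base → 184 + 30 + 69 + 31 + 16 = 330
REF3 = 69 / 330 = 0.2091

20.9%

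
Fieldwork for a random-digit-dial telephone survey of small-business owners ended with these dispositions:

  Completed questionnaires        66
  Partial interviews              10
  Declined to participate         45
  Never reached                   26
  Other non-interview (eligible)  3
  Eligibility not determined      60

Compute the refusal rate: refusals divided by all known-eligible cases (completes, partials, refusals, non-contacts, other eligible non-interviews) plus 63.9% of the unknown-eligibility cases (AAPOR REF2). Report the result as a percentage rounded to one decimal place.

23.9%

Numerator = 45
Determined eligible = 66 + 10 + 45 + 26 + 3 = 150
Estimated eligible among unknowns = 0.6390 × 60 = 38.34
Denom = 150 + 38.34 = 188.34
REF2 = 45 / 188.34 = 0.2389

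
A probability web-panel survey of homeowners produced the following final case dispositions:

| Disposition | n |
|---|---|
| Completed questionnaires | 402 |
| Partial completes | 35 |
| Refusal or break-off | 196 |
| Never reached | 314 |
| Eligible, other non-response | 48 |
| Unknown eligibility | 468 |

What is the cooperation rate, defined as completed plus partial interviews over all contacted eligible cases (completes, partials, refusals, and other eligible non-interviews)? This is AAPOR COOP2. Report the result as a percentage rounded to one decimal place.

64.2%

Num: 402 + 35 = 437
Denominator: 402 + 35 + 196 + 48 = 681
COOP2 = 437 / 681 = 0.6417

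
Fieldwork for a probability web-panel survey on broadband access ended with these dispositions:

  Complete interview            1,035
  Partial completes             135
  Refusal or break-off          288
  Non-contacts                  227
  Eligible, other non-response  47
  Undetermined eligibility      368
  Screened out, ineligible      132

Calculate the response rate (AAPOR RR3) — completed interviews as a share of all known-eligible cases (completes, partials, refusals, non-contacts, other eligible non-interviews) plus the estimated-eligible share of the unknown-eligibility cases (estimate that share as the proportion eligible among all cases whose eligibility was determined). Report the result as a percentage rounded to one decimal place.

49.9%

Top → 1035
Determined eligible → 1035 + 135 + 288 + 227 + 47 = 1732
e = 1732 / (1732 + 132) = 1732 / 1864 = 0.9292
Estimated eligible among unknowns → 0.9292 × 368 = 341.95
Denom → 1732 + 341.95 = 2073.95
RR3 = 1035 / 2073.95 = 0.4990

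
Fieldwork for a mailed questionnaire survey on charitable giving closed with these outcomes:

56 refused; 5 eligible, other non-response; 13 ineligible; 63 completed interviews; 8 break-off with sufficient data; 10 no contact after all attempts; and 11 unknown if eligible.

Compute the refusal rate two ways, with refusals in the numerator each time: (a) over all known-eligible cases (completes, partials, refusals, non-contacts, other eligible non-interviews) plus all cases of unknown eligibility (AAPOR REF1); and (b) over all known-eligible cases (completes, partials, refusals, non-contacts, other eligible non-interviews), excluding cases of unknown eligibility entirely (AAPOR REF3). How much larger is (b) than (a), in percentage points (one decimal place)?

Numerator: 56
Denominator: 63 + 8 + 56 + 10 + 5 + 11 = 153
REF1 = 56 / 153 = 0.3660
Denominator: 63 + 8 + 56 + 10 + 5 = 142
REF3 = 56 / 142 = 0.3944
Difference = 39.44 − 36.60 = 2.84 percentage points

2.8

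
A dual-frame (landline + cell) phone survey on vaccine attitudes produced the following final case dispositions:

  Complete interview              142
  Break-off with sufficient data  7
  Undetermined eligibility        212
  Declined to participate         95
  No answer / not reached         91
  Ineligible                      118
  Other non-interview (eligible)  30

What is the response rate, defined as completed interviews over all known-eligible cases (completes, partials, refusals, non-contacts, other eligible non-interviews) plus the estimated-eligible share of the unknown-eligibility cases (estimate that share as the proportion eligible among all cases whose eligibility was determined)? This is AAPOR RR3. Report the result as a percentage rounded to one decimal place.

27.0%

Num → 142
Eligible (known) → 142 + 7 + 95 + 91 + 30 = 365
e = 365 / (365 + 118) = 365 / 483 = 0.7557
e × U → 0.7557 × 212 = 160.21
Base → 365 + 160.21 = 525.21
RR3 = 142 / 525.21 = 0.2704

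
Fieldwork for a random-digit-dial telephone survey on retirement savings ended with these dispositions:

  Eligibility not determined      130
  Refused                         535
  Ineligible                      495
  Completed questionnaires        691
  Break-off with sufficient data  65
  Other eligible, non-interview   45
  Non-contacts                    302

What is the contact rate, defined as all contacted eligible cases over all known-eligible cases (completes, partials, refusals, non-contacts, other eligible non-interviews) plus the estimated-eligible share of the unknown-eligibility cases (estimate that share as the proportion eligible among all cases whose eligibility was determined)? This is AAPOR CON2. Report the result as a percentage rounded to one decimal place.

76.9%

Top = 691 + 65 + 535 + 45 = 1336
Known eligible = 691 + 65 + 535 + 302 + 45 = 1638
e = 1638 / (1638 + 495) = 1638 / 2133 = 0.7679
Eligible share of unknowns = 0.7679 × 130 = 99.83
Denom = 1638 + 99.83 = 1737.83
CON2 = 1336 / 1737.83 = 0.7688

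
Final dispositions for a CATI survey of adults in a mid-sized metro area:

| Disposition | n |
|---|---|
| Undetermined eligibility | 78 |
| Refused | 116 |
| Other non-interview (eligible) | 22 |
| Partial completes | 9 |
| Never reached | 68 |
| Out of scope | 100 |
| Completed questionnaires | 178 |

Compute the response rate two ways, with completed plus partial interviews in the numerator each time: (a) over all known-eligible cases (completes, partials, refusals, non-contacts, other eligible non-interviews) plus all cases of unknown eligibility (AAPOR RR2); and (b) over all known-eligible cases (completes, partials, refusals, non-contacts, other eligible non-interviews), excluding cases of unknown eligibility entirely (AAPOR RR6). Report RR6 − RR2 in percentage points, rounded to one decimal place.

Num → 178 + 9 = 187
Denom → 178 + 9 + 116 + 68 + 22 + 78 = 471
RR2 = 187 / 471 = 0.3970
Denom → 178 + 9 + 116 + 68 + 22 = 393
RR6 = 187 / 393 = 0.4758
Difference = 47.58 − 39.70 = 7.88 percentage points

7.9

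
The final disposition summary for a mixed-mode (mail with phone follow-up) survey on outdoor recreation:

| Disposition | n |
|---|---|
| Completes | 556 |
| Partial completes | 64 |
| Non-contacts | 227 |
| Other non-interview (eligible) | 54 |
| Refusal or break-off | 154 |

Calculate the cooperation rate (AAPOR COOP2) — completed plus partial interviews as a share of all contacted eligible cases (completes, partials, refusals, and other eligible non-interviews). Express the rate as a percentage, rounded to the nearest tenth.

Num = 556 + 64 = 620
Denom = 556 + 64 + 154 + 54 = 828
COOP2 = 620 / 828 = 0.7488

74.9%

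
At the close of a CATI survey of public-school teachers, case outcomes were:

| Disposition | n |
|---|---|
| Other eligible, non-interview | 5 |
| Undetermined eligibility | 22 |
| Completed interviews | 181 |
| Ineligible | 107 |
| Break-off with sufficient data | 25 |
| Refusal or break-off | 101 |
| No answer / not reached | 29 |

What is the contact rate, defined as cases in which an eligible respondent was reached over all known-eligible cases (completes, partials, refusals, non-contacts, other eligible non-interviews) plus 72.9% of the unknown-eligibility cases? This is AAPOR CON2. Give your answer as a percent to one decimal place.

87.4%

Numerator: 181 + 25 + 101 + 5 = 312
Determined eligible: 181 + 25 + 101 + 29 + 5 = 341
Estimated eligible among unknowns: 0.7290 × 22 = 16.04
Denominator: 341 + 16.04 = 357.04
CON2 = 312 / 357.04 = 0.8739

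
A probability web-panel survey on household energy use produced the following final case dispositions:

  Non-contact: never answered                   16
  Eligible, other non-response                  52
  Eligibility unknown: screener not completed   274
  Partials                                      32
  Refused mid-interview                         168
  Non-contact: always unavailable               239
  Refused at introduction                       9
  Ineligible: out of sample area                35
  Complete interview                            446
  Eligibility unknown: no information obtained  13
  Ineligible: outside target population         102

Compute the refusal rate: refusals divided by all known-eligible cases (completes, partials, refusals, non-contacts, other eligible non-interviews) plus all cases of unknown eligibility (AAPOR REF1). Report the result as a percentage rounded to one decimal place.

Refusals = 9 + 168 = 177
No answer / not reached = 16 + 239 = 255
Unknown eligibility = 274 + 13 = 287
Out of scope = 102 + 35 = 137
Top → 177
Denominator → 446 + 32 + 177 + 255 + 52 + 287 = 1249
REF1 = 177 / 1249 = 0.1417

14.2%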